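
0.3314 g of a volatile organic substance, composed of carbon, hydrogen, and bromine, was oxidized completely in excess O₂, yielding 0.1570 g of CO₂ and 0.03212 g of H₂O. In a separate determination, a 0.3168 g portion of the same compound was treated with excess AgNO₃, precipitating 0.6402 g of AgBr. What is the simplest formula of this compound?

mol C = 0.1570 g CO₂ ÷ 44.009 g/mol = 0.0035675 mol
mol H = 2 × 0.03212 g H₂O ÷ 18.015 g/mol = 0.0035659 mol
From the AgBr data: mol Br per gram of compound = (0.6402 ÷ 187.772) ÷ 0.3168 = 0.010762 mol/g, so in the 0.3314 g combustion sample mol Br = 0.0035666 mol
Divide by the smallest (0.0035659 mol): C 1.000, H 1.000, Br 1.000

CHBr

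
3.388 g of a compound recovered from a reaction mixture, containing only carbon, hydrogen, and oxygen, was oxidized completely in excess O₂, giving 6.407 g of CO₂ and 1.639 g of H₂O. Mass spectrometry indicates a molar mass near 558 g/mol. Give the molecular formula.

mol C = 6.407 g CO₂ ÷ 44.009 g/mol = 0.14558 mol
mol H = 2 × 1.639 g H₂O ÷ 18.015 g/mol = 0.18196 mol
mass O = 3.388 − (1.7486 + 0.18342) = 1.4560 g → mol O = 1.4560 ÷ 15.999 = 0.091004 mol
Divide by the smallest (0.091004 mol): C 1.600, H 1.999, O 1.000
Multiplying each by 5 gives whole numbers: C 8.00, H 10.00, O 5.00
Empirical formula: C8H10O5
Empirical-formula mass = 186.16 g/mol; 558 ÷ 186.16 ≈ 3, so the molecular formula is C24H30O15.

C24H30O15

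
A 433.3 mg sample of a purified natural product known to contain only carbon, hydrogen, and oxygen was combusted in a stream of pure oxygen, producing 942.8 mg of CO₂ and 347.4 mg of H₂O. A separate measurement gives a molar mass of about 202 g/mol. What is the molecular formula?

mol C = 0.9428 g CO₂ ÷ 44.009 g/mol = 0.021423 mol
mol H = 2 × 0.3474 g H₂O ÷ 18.015 g/mol = 0.038568 mol
mass O = 0.4333 − (0.25731 + 0.038876) = 0.13711 g → mol O = 0.13711 ÷ 15.999 = 0.0085701 mol
Divide by the smallest (0.0085701 mol): C 2.500, H 4.500, O 1.000
Multiplying each by 2 gives whole numbers: C 5.00, H 9.00, O 2.00
Empirical formula: C5H9O2
Empirical-formula mass = 101.12 g/mol; 202 ÷ 101.12 ≈ 2, so the molecular formula is C10H18O4.

C10H18O4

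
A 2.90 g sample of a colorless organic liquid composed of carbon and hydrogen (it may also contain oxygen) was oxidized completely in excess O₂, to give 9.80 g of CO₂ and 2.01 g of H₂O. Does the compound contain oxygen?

mol C = 9.80 g CO₂ ÷ 44.009 g/mol = 0.2227 mol
mol H = 2 × 2.01 g H₂O ÷ 18.015 g/mol = 0.2231 mol
C and H together account for 2.900 g — essentially the entire 2.90 g sample — so the compound contains no oxygen.

no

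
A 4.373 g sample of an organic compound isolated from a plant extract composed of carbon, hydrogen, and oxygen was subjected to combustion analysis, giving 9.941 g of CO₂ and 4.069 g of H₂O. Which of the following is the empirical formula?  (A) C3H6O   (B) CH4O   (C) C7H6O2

(A) C3H6O

mol C = 9.941 g CO₂ ÷ 44.009 g/mol = 0.22589 mol
mol H = 2 × 4.069 g H₂O ÷ 18.015 g/mol = 0.45173 mol
mass O = 4.373 − (2.7131 + 0.45535) = 1.2045 g → mol O = 1.2045 ÷ 15.999 = 0.075288 mol
Divide by the smallest (0.075288 mol): C 3.000, H 6.000, O 1.000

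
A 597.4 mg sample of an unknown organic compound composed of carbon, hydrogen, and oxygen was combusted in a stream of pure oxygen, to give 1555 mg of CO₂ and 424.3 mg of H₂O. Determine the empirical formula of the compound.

C9H12O2

mol C = 1.555 g CO₂ ÷ 44.009 g/mol = 0.035334 mol
mol H = 2 × 0.4243 g H₂O ÷ 18.015 g/mol = 0.047105 mol
mass O = 0.5974 − (0.42439 + 0.047482) = 0.12553 g → mol O = 0.12553 ÷ 15.999 = 0.0078458 mol
Divide by the smallest (0.0078458 mol): C 4.504, H 6.004, O 1.000
Multiplying each by 2 gives whole numbers: C 9.01, H 12.01, O 2.00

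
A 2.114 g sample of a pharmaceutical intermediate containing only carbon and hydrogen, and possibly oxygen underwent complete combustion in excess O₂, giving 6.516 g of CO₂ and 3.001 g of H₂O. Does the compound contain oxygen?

no

mol C = 6.516 g CO₂ ÷ 44.009 g/mol = 0.14806 mol
mol H = 2 × 3.001 g H₂O ÷ 18.015 g/mol = 0.33317 mol
C and H together account for 2.1142 g — essentially the entire 2.114 g sample — so the compound contains no oxygen.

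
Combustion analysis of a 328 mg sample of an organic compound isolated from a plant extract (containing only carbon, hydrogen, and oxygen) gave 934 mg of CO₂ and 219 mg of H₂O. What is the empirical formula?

C7H8O

mol C = 0.934 g CO₂ ÷ 44.009 g/mol = 0.02122 mol
mol H = 2 × 0.219 g H₂O ÷ 18.015 g/mol = 0.02431 mol
mass O = 0.328 − (0.2549 + 0.02451) = 0.04858 g → mol O = 0.04858 ÷ 15.999 = 0.003037 mol
Divide by the smallest (0.003037 mol): C 6.989, H 8.006, O 1.000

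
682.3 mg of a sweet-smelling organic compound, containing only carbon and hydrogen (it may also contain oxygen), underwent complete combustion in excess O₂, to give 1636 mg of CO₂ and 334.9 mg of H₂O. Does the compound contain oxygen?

yes

mol C = 1.636 g CO₂ ÷ 44.009 g/mol = 0.037174 mol
mol H = 2 × 0.3349 g H₂O ÷ 18.015 g/mol = 0.037180 mol
C and H account for only 0.48398 g of the 0.6823 g sample; the remaining 0.19832 g must be oxygen.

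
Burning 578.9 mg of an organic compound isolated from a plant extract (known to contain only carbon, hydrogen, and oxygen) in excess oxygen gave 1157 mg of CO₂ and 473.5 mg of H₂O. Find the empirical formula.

mol C = 1.157 g CO₂ ÷ 44.009 g/mol = 0.026290 mol
mol H = 2 × 0.4735 g H₂O ÷ 18.015 g/mol = 0.052567 mol
mass O = 0.5789 − (0.31577 + 0.052988) = 0.21014 g → mol O = 0.21014 ÷ 15.999 = 0.013135 mol
Divide by the smallest (0.013135 mol): C 2.002, H 4.002, O 1.000

C2H4O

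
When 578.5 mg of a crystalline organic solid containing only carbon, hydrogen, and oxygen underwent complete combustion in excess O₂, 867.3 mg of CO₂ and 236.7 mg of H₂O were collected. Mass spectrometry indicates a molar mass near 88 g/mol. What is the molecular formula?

mol C = 0.8673 g CO₂ ÷ 44.009 g/mol = 0.019707 mol
mol H = 2 × 0.2367 g H₂O ÷ 18.015 g/mol = 0.026278 mol
mass O = 0.5785 − (0.23670 + 0.026488) = 0.31531 g → mol O = 0.31531 ÷ 15.999 = 0.019708 mol
Divide by the smallest (0.019707 mol): C 1.000, H 1.333, O 1.000
Multiplying each by 3 gives whole numbers: C 3.00, H 4.00, O 3.00
Empirical formula: C3H4O3
Empirical-formula mass = 88.06 g/mol; 88 ÷ 88.06 ≈ 1, so the molecular formula is C3H4O3.

C3H4O3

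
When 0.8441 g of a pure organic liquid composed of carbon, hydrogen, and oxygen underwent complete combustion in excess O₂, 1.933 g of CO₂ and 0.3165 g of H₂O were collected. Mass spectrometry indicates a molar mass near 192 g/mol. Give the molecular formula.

C10H8O4

mol C = 1.933 g CO₂ ÷ 44.009 g/mol = 0.043923 mol
mol H = 2 × 0.3165 g H₂O ÷ 18.015 g/mol = 0.035137 mol
mass O = 0.8441 − (0.52756 + 0.035418) = 0.28112 g → mol O = 0.28112 ÷ 15.999 = 0.017571 mol
Divide by the smallest (0.017571 mol): C 2.500, H 2.000, O 1.000
Multiplying each by 2 gives whole numbers: C 5.00, H 4.00, O 2.00
Empirical formula: C5H4O2
Empirical-formula mass = 96.08 g/mol; 192 ÷ 96.08 ≈ 2, so the molecular formula is C10H8O4.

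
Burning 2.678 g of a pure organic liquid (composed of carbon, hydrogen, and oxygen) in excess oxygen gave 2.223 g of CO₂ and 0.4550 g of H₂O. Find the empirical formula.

C2H2O5

mol C = 2.223 g CO₂ ÷ 44.009 g/mol = 0.050512 mol
mol H = 2 × 0.4550 g H₂O ÷ 18.015 g/mol = 0.050513 mol
mass O = 2.678 − (0.60670 + 0.050918) = 2.0204 g → mol O = 2.0204 ÷ 15.999 = 0.12628 mol
Divide by the smallest (0.050512 mol): C 1.000, H 1.000, O 2.500
Multiplying each by 2 gives whole numbers: C 2.00, H 2.00, O 5.00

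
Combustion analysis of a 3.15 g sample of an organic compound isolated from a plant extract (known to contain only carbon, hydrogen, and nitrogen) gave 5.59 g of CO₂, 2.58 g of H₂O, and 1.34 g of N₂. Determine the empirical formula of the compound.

C4H9N3

mol C = 5.59 g CO₂ ÷ 44.009 g/mol = 0.1270 mol
mol H = 2 × 2.58 g H₂O ÷ 18.015 g/mol = 0.2864 mol
mol N = 2 × 1.34 g N₂ ÷ 28.014 g/mol = 0.09567 mol
Divide by the smallest (0.09567 mol): C 1.328, H 2.994, N 1.000
Multiplying each by 3 gives whole numbers: C 3.98, H 8.98, N 3.00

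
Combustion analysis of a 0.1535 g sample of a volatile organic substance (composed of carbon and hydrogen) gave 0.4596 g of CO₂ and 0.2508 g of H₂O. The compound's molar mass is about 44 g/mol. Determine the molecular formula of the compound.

C3H8

mol C = 0.4596 g CO₂ ÷ 44.009 g/mol = 0.010443 mol
mol H = 2 × 0.2508 g H₂O ÷ 18.015 g/mol = 0.027843 mol
Divide by the smallest (0.010443 mol): C 1.000, H 2.666
Multiplying each by 3 gives whole numbers: C 3.00, H 8.00
Empirical formula: C3H8
Empirical-formula mass = 44.10 g/mol; 44 ÷ 44.10 ≈ 1, so the molecular formula is C3H8.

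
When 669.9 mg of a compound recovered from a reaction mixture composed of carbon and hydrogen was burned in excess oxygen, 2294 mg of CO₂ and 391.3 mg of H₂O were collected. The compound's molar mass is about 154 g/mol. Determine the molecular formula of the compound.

mol C = 2.294 g CO₂ ÷ 44.009 g/mol = 0.052126 mol
mol H = 2 × 0.3913 g H₂O ÷ 18.015 g/mol = 0.043442 mol
Divide by the smallest (0.043442 mol): C 1.200, H 1.000
Multiplying each by 5 gives whole numbers: C 6.00, H 5.00
Empirical formula: C6H5
Empirical-formula mass = 77.11 g/mol; 154 ÷ 77.11 ≈ 2, so the molecular formula is C12H10.

C12H10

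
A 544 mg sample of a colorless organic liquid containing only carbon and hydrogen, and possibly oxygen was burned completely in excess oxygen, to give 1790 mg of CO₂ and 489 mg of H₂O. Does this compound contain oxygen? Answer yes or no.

mol C = 1.79 g CO₂ ÷ 44.009 g/mol = 0.04067 mol
mol H = 2 × 0.489 g H₂O ÷ 18.015 g/mol = 0.05429 mol
C and H together account for 0.5433 g — essentially the entire 0.544 g sample — so the compound contains no oxygen.

no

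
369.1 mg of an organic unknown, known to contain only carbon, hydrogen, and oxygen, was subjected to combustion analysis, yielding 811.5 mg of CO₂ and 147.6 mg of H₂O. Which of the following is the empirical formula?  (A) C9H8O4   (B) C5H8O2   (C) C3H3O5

(A) C9H8O4

mol C = 0.8115 g CO₂ ÷ 44.009 g/mol = 0.018439 mol
mol H = 2 × 0.1476 g H₂O ÷ 18.015 g/mol = 0.016386 mol
mass O = 0.3691 − (0.22148 + 0.016517) = 0.13111 g → mol O = 0.13111 ÷ 15.999 = 0.0081947 mol
Divide by the smallest (0.0081947 mol): C 2.250, H 2.000, O 1.000
Multiplying each by 4 gives whole numbers: C 9.00, H 8.00, O 4.00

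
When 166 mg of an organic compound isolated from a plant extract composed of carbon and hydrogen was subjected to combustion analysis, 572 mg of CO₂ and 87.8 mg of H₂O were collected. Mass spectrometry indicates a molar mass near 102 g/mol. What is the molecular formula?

mol C = 0.572 g CO₂ ÷ 44.009 g/mol = 0.01300 mol
mol H = 2 × 0.0878 g H₂O ÷ 18.015 g/mol = 0.009747 mol
Divide by the smallest (0.009747 mol): C 1.333, H 1.000
Multiplying each by 3 gives whole numbers: C 4.00, H 3.00
Empirical formula: C4H3
Empirical-formula mass = 51.07 g/mol; 102 ÷ 51.07 ≈ 2, so the molecular formula is C8H6.

C8H6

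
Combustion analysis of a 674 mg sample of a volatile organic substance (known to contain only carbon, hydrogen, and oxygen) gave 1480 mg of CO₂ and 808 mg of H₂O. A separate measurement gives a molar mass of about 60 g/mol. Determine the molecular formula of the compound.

mol C = 1.48 g CO₂ ÷ 44.009 g/mol = 0.03363 mol
mol H = 2 × 0.808 g H₂O ÷ 18.015 g/mol = 0.08970 mol
mass O = 0.674 − (0.4039 + 0.09042) = 0.1797 g → mol O = 0.1797 ÷ 15.999 = 0.01123 mol
Divide by the smallest (0.01123 mol): C 2.995, H 7.988, O 1.000
Empirical formula: C3H8O
Empirical-formula mass = 60.10 g/mol; 60 ÷ 60.10 ≈ 1, so the molecular formula is C3H8O.

C3H8O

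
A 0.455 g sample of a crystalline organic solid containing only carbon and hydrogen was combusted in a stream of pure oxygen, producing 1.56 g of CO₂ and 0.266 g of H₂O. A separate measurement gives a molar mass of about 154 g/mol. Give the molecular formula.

C12H10

mol C = 1.56 g CO₂ ÷ 44.009 g/mol = 0.03545 mol
mol H = 2 × 0.266 g H₂O ÷ 18.015 g/mol = 0.02953 mol
Divide by the smallest (0.02953 mol): C 1.200, H 1.000
Multiplying each by 5 gives whole numbers: C 6.00, H 5.00
Empirical formula: C6H5
Empirical-formula mass = 77.11 g/mol; 154 ÷ 77.11 ≈ 2, so the molecular formula is C12H10.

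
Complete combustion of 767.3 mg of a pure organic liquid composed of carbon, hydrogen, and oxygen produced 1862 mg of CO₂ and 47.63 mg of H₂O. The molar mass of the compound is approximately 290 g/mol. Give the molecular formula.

C16H2O6

mol C = 1.862 g CO₂ ÷ 44.009 g/mol = 0.042310 mol
mol H = 2 × 0.04763 g H₂O ÷ 18.015 g/mol = 0.0052878 mol
mass O = 0.7673 − (0.50818 + 0.0053301) = 0.25379 g → mol O = 0.25379 ÷ 15.999 = 0.015863 mol
Divide by the smallest (0.0052878 mol): C 8.001, H 1.000, O 3.000
Empirical formula: C8HO3
Empirical-formula mass = 145.09 g/mol; 290 ÷ 145.09 ≈ 2, so the molecular formula is C16H2O6.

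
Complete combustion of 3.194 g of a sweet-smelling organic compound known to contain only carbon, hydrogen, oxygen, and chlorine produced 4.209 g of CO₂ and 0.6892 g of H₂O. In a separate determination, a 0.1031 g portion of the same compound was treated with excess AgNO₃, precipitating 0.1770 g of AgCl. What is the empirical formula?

mol C = 4.209 g CO₂ ÷ 44.009 g/mol = 0.095640 mol
mol H = 2 × 0.6892 g H₂O ÷ 18.015 g/mol = 0.076514 mol
From the AgCl data: mol Cl per gram of compound = (0.1770 ÷ 143.318) ÷ 0.1031 = 0.011979 mol/g, so in the 3.194 g combustion sample mol Cl = 0.038260 mol
mass O = 3.194 − (1.1487 + 0.077126 + 1.3563) = 0.61182 g → mol O = 0.61182 ÷ 15.999 = 0.038241 mol
Divide by the smallest (0.038241 mol): C 2.501, H 2.001, Cl 1.001, O 1.000
Multiplying each by 2 gives whole numbers: C 5.00, H 4.00, Cl 2.00, O 2.00

C5H4Cl2O2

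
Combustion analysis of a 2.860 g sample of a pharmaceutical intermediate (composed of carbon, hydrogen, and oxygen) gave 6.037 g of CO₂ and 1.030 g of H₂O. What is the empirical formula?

mol C = 6.037 g CO₂ ÷ 44.009 g/mol = 0.13718 mol
mol H = 2 × 1.030 g H₂O ÷ 18.015 g/mol = 0.11435 mol
mass O = 2.860 − (1.6476 + 0.11526) = 1.0971 g → mol O = 1.0971 ÷ 15.999 = 0.068574 mol
Divide by the smallest (0.068574 mol): C 2.000, H 1.668, O 1.000
Multiplying each by 3 gives whole numbers: C 6.00, H 5.00, O 3.00

C6H5O3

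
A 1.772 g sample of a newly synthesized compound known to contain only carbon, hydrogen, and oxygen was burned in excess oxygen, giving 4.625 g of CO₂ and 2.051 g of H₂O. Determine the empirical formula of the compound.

C6H13O

mol C = 4.625 g CO₂ ÷ 44.009 g/mol = 0.10509 mol
mol H = 2 × 2.051 g H₂O ÷ 18.015 g/mol = 0.22770 mol
mass O = 1.772 − (1.2623 + 0.22952) = 0.28022 g → mol O = 0.28022 ÷ 15.999 = 0.017515 mol
Divide by the smallest (0.017515 mol): C 6.000, H 13.000, O 1.000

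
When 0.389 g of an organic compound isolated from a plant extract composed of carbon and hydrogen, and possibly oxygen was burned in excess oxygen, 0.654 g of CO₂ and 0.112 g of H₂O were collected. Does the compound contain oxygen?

mol C = 0.654 g CO₂ ÷ 44.009 g/mol = 0.01486 mol
mol H = 2 × 0.112 g H₂O ÷ 18.015 g/mol = 0.01243 mol
C and H account for only 0.1910 g of the 0.389 g sample; the remaining 0.1980 g must be oxygen.

yes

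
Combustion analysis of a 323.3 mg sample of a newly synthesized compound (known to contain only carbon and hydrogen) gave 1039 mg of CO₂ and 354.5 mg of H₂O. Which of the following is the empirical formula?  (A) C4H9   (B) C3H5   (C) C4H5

mol C = 1.039 g CO₂ ÷ 44.009 g/mol = 0.023609 mol
mol H = 2 × 0.3545 g H₂O ÷ 18.015 g/mol = 0.039356 mol
Divide by the smallest (0.023609 mol): C 1.000, H 1.667
Multiplying each by 3 gives whole numbers: C 3.00, H 5.00

(B) C3H5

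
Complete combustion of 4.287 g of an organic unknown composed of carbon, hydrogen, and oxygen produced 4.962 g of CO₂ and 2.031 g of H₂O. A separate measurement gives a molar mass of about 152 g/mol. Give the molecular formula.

mol C = 4.962 g CO₂ ÷ 44.009 g/mol = 0.11275 mol
mol H = 2 × 2.031 g H₂O ÷ 18.015 g/mol = 0.22548 mol
mass O = 4.287 − (1.3542 + 0.22728) = 2.7055 g → mol O = 2.7055 ÷ 15.999 = 0.16910 mol
Divide by the smallest (0.11275 mol): C 1.000, H 2.000, O 1.500
Multiplying each by 2 gives whole numbers: C 2.00, H 4.00, O 3.00
Empirical formula: C2H4O3
Empirical-formula mass = 76.05 g/mol; 152 ÷ 76.05 ≈ 2, so the molecular formula is C4H8O6.

C4H8O6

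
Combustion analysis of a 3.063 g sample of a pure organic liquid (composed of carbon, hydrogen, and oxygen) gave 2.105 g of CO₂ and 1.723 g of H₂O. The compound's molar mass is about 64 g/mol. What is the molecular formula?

CH4O3

mol C = 2.105 g CO₂ ÷ 44.009 g/mol = 0.047831 mol
mol H = 2 × 1.723 g H₂O ÷ 18.015 g/mol = 0.19129 mol
mass O = 3.063 − (0.57450 + 0.19282) = 2.2957 g → mol O = 2.2957 ÷ 15.999 = 0.14349 mol
Divide by the smallest (0.047831 mol): C 1.000, H 3.999, O 3.000
Empirical formula: CH4O3
Empirical-formula mass = 64.04 g/mol; 64 ÷ 64.04 ≈ 1, so the molecular formula is CH4O3.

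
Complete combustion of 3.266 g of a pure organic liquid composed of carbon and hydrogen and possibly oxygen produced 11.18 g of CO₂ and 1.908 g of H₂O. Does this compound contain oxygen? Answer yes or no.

mol C = 11.18 g CO₂ ÷ 44.009 g/mol = 0.25404 mol
mol H = 2 × 1.908 g H₂O ÷ 18.015 g/mol = 0.21182 mol
C and H together account for 3.2648 g — essentially the entire 3.266 g sample — so the compound contains no oxygen.

no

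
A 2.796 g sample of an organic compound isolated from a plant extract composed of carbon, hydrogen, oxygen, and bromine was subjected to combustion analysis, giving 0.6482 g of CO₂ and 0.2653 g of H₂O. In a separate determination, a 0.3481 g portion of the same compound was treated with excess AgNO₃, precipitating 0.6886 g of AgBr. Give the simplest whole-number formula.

mol C = 0.6482 g CO₂ ÷ 44.009 g/mol = 0.014729 mol
mol H = 2 × 0.2653 g H₂O ÷ 18.015 g/mol = 0.029453 mol
From the AgBr data: mol Br per gram of compound = (0.6886 ÷ 187.772) ÷ 0.3481 = 0.010535 mol/g, so in the 2.796 g combustion sample mol Br = 0.029456 mol
mass O = 2.796 − (0.17691 + 0.029689 + 2.3536) = 0.23578 g → mol O = 0.23578 ÷ 15.999 = 0.014737 mol
Divide by the smallest (0.014729 mol): C 1.000, H 2.000, Br 2.000, O 1.001

CH2Br2O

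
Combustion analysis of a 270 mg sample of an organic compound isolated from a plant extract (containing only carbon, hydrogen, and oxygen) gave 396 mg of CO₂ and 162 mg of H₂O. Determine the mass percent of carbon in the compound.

mol C = 0.396 g CO₂ ÷ 44.009 g/mol = 0.008998 mol
mol H = 2 × 0.162 g H₂O ÷ 18.015 g/mol = 0.01799 mol
mass O = 0.270 − (0.1081 + 0.01813) = 0.1438 g → mol O = 0.1438 ÷ 15.999 = 0.008988 mol
mass % C = 0.1081 g ÷ 0.270 g × 100%

40.0%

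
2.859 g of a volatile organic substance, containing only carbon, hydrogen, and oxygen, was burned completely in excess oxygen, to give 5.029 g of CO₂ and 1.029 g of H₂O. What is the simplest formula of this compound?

mol C = 5.029 g CO₂ ÷ 44.009 g/mol = 0.11427 mol
mol H = 2 × 1.029 g H₂O ÷ 18.015 g/mol = 0.11424 mol
mass O = 2.859 − (1.3725 + 0.11515) = 1.3713 g → mol O = 1.3713 ÷ 15.999 = 0.085713 mol
Divide by the smallest (0.085713 mol): C 1.333, H 1.333, O 1.000
Multiplying each by 3 gives whole numbers: C 4.00, H 4.00, O 3.00

C4H4O3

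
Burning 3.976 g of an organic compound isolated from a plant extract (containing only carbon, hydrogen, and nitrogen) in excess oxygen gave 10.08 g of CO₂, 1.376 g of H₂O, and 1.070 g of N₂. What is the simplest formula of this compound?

mol C = 10.08 g CO₂ ÷ 44.009 g/mol = 0.22904 mol
mol H = 2 × 1.376 g H₂O ÷ 18.015 g/mol = 0.15276 mol
mol N = 2 × 1.070 g N₂ ÷ 28.014 g/mol = 0.076390 mol
Divide by the smallest (0.076390 mol): C 2.998, H 2.000, N 1.000

C3H2N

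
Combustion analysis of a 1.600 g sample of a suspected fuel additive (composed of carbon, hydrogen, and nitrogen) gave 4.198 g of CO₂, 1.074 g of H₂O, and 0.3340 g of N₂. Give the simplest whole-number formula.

C4H5N

mol C = 4.198 g CO₂ ÷ 44.009 g/mol = 0.095390 mol
mol H = 2 × 1.074 g H₂O ÷ 18.015 g/mol = 0.11923 mol
mol N = 2 × 0.3340 g N₂ ÷ 28.014 g/mol = 0.023845 mol
Divide by the smallest (0.023845 mol): C 4.000, H 5.000, N 1.000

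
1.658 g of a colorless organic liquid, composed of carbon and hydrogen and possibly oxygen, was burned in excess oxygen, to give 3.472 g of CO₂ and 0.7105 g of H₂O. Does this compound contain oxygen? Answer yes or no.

mol C = 3.472 g CO₂ ÷ 44.009 g/mol = 0.078893 mol
mol H = 2 × 0.7105 g H₂O ÷ 18.015 g/mol = 0.078879 mol
C and H account for only 1.0271 g of the 1.658 g sample; the remaining 0.63091 g must be oxygen.

yes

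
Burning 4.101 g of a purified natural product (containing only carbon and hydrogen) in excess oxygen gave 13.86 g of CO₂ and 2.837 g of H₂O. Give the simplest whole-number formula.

CH

mol C = 13.86 g CO₂ ÷ 44.009 g/mol = 0.31494 mol
mol H = 2 × 2.837 g H₂O ÷ 18.015 g/mol = 0.31496 mol
Divide by the smallest (0.31494 mol): C 1.000, H 1.000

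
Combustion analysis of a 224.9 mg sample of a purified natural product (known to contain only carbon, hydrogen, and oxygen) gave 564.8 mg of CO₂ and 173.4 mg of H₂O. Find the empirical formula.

C4H6O

mol C = 0.5648 g CO₂ ÷ 44.009 g/mol = 0.012834 mol
mol H = 2 × 0.1734 g H₂O ÷ 18.015 g/mol = 0.019251 mol
mass O = 0.2249 − (0.15415 + 0.019405) = 0.051349 g → mol O = 0.051349 ÷ 15.999 = 0.0032095 mol
Divide by the smallest (0.0032095 mol): C 3.999, H 5.998, O 1.000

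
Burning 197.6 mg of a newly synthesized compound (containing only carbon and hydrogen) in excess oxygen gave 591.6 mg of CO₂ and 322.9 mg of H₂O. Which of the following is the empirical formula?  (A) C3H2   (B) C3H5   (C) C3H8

mol C = 0.5916 g CO₂ ÷ 44.009 g/mol = 0.013443 mol
mol H = 2 × 0.3229 g H₂O ÷ 18.015 g/mol = 0.035848 mol
Divide by the smallest (0.013443 mol): C 1.000, H 2.667
Multiplying each by 3 gives whole numbers: C 3.00, H 8.00

(C) C3H8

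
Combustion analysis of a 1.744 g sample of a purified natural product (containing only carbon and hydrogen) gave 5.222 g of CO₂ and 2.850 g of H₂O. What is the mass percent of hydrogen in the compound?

mol C = 5.222 g CO₂ ÷ 44.009 g/mol = 0.11866 mol
mol H = 2 × 2.850 g H₂O ÷ 18.015 g/mol = 0.31640 mol
mass % H = 0.31893 g ÷ 1.744 g × 100%

18.29%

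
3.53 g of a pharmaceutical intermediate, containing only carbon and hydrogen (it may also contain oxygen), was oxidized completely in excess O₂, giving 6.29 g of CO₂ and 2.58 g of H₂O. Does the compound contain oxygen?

mol C = 6.29 g CO₂ ÷ 44.009 g/mol = 0.1429 mol
mol H = 2 × 2.58 g H₂O ÷ 18.015 g/mol = 0.2864 mol
C and H account for only 2.005 g of the 3.53 g sample; the remaining 1.525 g must be oxygen.

yes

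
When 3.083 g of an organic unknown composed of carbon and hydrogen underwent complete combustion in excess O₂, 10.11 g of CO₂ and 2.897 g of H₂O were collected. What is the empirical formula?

C5H7

mol C = 10.11 g CO₂ ÷ 44.009 g/mol = 0.22973 mol
mol H = 2 × 2.897 g H₂O ÷ 18.015 g/mol = 0.32162 mol
Divide by the smallest (0.22973 mol): C 1.000, H 1.400
Multiplying each by 5 gives whole numbers: C 5.00, H 7.00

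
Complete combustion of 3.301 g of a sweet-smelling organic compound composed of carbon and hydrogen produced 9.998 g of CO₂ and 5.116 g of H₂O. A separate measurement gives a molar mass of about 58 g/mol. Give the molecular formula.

mol C = 9.998 g CO₂ ÷ 44.009 g/mol = 0.22718 mol
mol H = 2 × 5.116 g H₂O ÷ 18.015 g/mol = 0.56797 mol
Divide by the smallest (0.22718 mol): C 1.000, H 2.500
Multiplying each by 2 gives whole numbers: C 2.00, H 5.00
Empirical formula: C2H5
Empirical-formula mass = 29.06 g/mol; 58 ÷ 29.06 ≈ 2, so the molecular formula is C4H10.

C4H10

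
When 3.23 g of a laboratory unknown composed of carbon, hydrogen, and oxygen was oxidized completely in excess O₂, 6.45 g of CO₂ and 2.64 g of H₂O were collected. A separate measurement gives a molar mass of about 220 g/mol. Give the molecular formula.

mol C = 6.45 g CO₂ ÷ 44.009 g/mol = 0.1466 mol
mol H = 2 × 2.64 g H₂O ÷ 18.015 g/mol = 0.2931 mol
mass O = 3.23 − (1.760 + 0.2954) = 1.174 g → mol O = 1.174 ÷ 15.999 = 0.07339 mol
Divide by the smallest (0.07339 mol): C 1.997, H 3.993, O 1.000
Empirical formula: C2H4O
Empirical-formula mass = 44.05 g/mol; 220 ÷ 44.05 ≈ 5, so the molecular formula is C10H20O5.

C10H20O5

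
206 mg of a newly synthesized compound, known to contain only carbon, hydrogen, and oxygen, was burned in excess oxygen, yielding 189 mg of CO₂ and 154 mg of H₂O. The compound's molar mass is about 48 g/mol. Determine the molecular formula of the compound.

mol C = 0.189 g CO₂ ÷ 44.009 g/mol = 0.004295 mol
mol H = 2 × 0.154 g H₂O ÷ 18.015 g/mol = 0.01710 mol
mass O = 0.206 − (0.05158 + 0.01723) = 0.1372 g → mol O = 0.1372 ÷ 15.999 = 0.008575 mol
Divide by the smallest (0.004295 mol): C 1.000, H 3.981, O 1.997
Empirical formula: CH4O2
Empirical-formula mass = 48.04 g/mol; 48 ÷ 48.04 ≈ 1, so the molecular formula is CH4O2.

CH4O2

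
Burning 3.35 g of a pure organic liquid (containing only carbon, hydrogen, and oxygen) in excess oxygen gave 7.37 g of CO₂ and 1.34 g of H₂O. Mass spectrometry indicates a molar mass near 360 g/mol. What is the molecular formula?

mol C = 7.37 g CO₂ ÷ 44.009 g/mol = 0.1675 mol
mol H = 2 × 1.34 g H₂O ÷ 18.015 g/mol = 0.1488 mol
mass O = 3.35 − (2.011 + 0.1500) = 1.189 g → mol O = 1.189 ÷ 15.999 = 0.07429 mol
Divide by the smallest (0.07429 mol): C 2.254, H 2.002, O 1.000
Multiplying each by 4 gives whole numbers: C 9.02, H 8.01, O 4.00
Empirical formula: C9H8O4
Empirical-formula mass = 180.16 g/mol; 360 ÷ 180.16 ≈ 2, so the molecular formula is C18H16O8.

C18H16O8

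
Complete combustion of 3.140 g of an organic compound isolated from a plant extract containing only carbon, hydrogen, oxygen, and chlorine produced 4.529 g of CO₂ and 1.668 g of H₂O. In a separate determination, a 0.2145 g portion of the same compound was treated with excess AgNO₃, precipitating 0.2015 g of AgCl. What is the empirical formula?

mol C = 4.529 g CO₂ ÷ 44.009 g/mol = 0.10291 mol
mol H = 2 × 1.668 g H₂O ÷ 18.015 g/mol = 0.18518 mol
From the AgCl data: mol Cl per gram of compound = (0.2015 ÷ 143.318) ÷ 0.2145 = 0.0065546 mol/g, so in the 3.140 g combustion sample mol Cl = 0.020581 mol
mass O = 3.140 − (1.2361 + 0.18666 + 0.72961) = 0.98766 g → mol O = 0.98766 ÷ 15.999 = 0.061733 mol
Divide by the smallest (0.020581 mol): C 5.000, H 8.997, Cl 1.000, O 2.999

C5H9ClO3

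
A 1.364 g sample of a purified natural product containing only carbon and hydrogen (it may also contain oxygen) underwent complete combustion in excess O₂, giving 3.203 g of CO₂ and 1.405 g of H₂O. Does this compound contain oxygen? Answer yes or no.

yes

mol C = 3.203 g CO₂ ÷ 44.009 g/mol = 0.072781 mol
mol H = 2 × 1.405 g H₂O ÷ 18.015 g/mol = 0.15598 mol
C and H account for only 1.0314 g of the 1.364 g sample; the remaining 0.33260 g must be oxygen.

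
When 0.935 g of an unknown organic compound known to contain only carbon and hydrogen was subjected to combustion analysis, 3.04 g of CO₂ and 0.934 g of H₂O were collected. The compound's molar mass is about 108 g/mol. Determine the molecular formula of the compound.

C8H12

mol C = 3.04 g CO₂ ÷ 44.009 g/mol = 0.06908 mol
mol H = 2 × 0.934 g H₂O ÷ 18.015 g/mol = 0.1037 mol
Divide by the smallest (0.06908 mol): C 1.000, H 1.501
Multiplying each by 2 gives whole numbers: C 2.00, H 3.00
Empirical formula: C2H3
Empirical-formula mass = 27.05 g/mol; 108 ÷ 27.05 ≈ 4, so the molecular formula is C8H12.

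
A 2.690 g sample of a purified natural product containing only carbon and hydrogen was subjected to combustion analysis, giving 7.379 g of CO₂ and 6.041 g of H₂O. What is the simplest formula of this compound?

CH4

mol C = 7.379 g CO₂ ÷ 44.009 g/mol = 0.16767 mol
mol H = 2 × 6.041 g H₂O ÷ 18.015 g/mol = 0.67066 mol
Divide by the smallest (0.16767 mol): C 1.000, H 4.000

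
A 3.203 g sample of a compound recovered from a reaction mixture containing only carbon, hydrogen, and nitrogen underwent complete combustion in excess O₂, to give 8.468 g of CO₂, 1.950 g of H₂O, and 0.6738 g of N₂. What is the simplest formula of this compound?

mol C = 8.468 g CO₂ ÷ 44.009 g/mol = 0.19242 mol
mol H = 2 × 1.950 g H₂O ÷ 18.015 g/mol = 0.21649 mol
mol N = 2 × 0.6738 g N₂ ÷ 28.014 g/mol = 0.048105 mol
Divide by the smallest (0.048105 mol): C 4.000, H 4.500, N 1.000
Multiplying each by 2 gives whole numbers: C 8.00, H 9.00, N 2.00

C8H9N2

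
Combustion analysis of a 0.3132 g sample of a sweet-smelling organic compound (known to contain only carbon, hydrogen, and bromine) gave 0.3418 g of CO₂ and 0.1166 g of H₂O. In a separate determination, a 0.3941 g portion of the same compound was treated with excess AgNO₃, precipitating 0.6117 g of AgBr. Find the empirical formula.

mol C = 0.3418 g CO₂ ÷ 44.009 g/mol = 0.0077666 mol
mol H = 2 × 0.1166 g H₂O ÷ 18.015 g/mol = 0.012945 mol
From the AgBr data: mol Br per gram of compound = (0.6117 ÷ 187.772) ÷ 0.3941 = 0.0082661 mol/g, so in the 0.3132 g combustion sample mol Br = 0.0025889 mol
Divide by the smallest (0.0025889 mol): C 3.000, H 5.000, Br 1.000

C3H5Br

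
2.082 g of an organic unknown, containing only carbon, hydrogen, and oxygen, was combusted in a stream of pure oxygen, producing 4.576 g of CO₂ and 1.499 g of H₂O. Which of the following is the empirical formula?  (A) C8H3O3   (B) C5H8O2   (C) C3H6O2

(B) C5H8O2

mol C = 4.576 g CO₂ ÷ 44.009 g/mol = 0.10398 mol
mol H = 2 × 1.499 g H₂O ÷ 18.015 g/mol = 0.16642 mol
mass O = 2.082 − (1.2489 + 0.16775) = 0.66536 g → mol O = 0.66536 ÷ 15.999 = 0.041588 mol
Divide by the smallest (0.041588 mol): C 2.500, H 4.002, O 1.000
Multiplying each by 2 gives whole numbers: C 5.00, H 8.00, O 2.00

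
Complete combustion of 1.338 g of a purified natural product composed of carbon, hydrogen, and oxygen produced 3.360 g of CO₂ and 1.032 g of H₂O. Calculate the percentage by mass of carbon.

68.54%

mol C = 3.360 g CO₂ ÷ 44.009 g/mol = 0.076348 mol
mol H = 2 × 1.032 g H₂O ÷ 18.015 g/mol = 0.11457 mol
mass O = 1.338 − (0.91702 + 0.11549) = 0.30550 g → mol O = 0.30550 ÷ 15.999 = 0.019095 mol
mass % C = 0.91702 g ÷ 1.338 g × 100%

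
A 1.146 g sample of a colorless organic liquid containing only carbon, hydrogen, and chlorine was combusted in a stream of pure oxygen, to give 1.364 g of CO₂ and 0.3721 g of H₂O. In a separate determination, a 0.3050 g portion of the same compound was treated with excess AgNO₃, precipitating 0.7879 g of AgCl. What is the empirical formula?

mol C = 1.364 g CO₂ ÷ 44.009 g/mol = 0.030994 mol
mol H = 2 × 0.3721 g H₂O ÷ 18.015 g/mol = 0.041310 mol
From the AgCl data: mol Cl per gram of compound = (0.7879 ÷ 143.318) ÷ 0.3050 = 0.018025 mol/g, so in the 1.146 g combustion sample mol Cl = 0.020656 mol
Divide by the smallest (0.020656 mol): C 1.500, H 2.000, Cl 1.000
Multiplying each by 2 gives whole numbers: C 3.00, H 4.00, Cl 2.00

C3H4Cl2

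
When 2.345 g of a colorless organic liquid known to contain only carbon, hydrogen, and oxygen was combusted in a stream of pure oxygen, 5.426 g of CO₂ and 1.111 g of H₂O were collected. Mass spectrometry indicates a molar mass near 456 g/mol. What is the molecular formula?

C24H24O9

mol C = 5.426 g CO₂ ÷ 44.009 g/mol = 0.12329 mol
mol H = 2 × 1.111 g H₂O ÷ 18.015 g/mol = 0.12334 mol
mass O = 2.345 − (1.4809 + 0.12433) = 0.73980 g → mol O = 0.73980 ÷ 15.999 = 0.046240 mol
Divide by the smallest (0.046240 mol): C 2.666, H 2.667, O 1.000
Multiplying each by 3 gives whole numbers: C 8.00, H 8.00, O 3.00
Empirical formula: C8H8O3
Empirical-formula mass = 152.15 g/mol; 456 ÷ 152.15 ≈ 3, so the molecular formula is C24H24O9.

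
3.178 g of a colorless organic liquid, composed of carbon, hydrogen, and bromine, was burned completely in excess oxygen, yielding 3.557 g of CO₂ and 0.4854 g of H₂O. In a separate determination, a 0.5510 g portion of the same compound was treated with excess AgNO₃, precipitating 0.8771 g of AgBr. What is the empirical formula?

mol C = 3.557 g CO₂ ÷ 44.009 g/mol = 0.080824 mol
mol H = 2 × 0.4854 g H₂O ÷ 18.015 g/mol = 0.053888 mol
From the AgBr data: mol Br per gram of compound = (0.8771 ÷ 187.772) ÷ 0.5510 = 0.0084775 mol/g, so in the 3.178 g combustion sample mol Br = 0.026941 mol
Divide by the smallest (0.026941 mol): C 3.000, H 2.000, Br 1.000

C3H2Br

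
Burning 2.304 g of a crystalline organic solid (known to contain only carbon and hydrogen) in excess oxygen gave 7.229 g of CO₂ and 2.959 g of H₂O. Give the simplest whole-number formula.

mol C = 7.229 g CO₂ ÷ 44.009 g/mol = 0.16426 mol
mol H = 2 × 2.959 g H₂O ÷ 18.015 g/mol = 0.32850 mol
Divide by the smallest (0.16426 mol): C 1.000, H 2.000

CH2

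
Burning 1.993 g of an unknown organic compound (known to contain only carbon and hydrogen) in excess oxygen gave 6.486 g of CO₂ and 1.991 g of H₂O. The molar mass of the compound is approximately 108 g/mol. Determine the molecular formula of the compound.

C8H12

mol C = 6.486 g CO₂ ÷ 44.009 g/mol = 0.14738 mol
mol H = 2 × 1.991 g H₂O ÷ 18.015 g/mol = 0.22104 mol
Divide by the smallest (0.14738 mol): C 1.000, H 1.500
Multiplying each by 2 gives whole numbers: C 2.00, H 3.00
Empirical formula: C2H3
Empirical-formula mass = 27.05 g/mol; 108 ÷ 27.05 ≈ 4, so the molecular formula is C8H12.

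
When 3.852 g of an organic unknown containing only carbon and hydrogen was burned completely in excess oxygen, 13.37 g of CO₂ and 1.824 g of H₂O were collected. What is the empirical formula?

C3H2

mol C = 13.37 g CO₂ ÷ 44.009 g/mol = 0.30380 mol
mol H = 2 × 1.824 g H₂O ÷ 18.015 g/mol = 0.20250 mol
Divide by the smallest (0.20250 mol): C 1.500, H 1.000
Multiplying each by 2 gives whole numbers: C 3.00, H 2.00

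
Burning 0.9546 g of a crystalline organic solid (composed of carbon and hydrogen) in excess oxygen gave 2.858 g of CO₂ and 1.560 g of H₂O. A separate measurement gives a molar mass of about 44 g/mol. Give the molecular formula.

C3H8

mol C = 2.858 g CO₂ ÷ 44.009 g/mol = 0.064941 mol
mol H = 2 × 1.560 g H₂O ÷ 18.015 g/mol = 0.17319 mol
Divide by the smallest (0.064941 mol): C 1.000, H 2.667
Multiplying each by 3 gives whole numbers: C 3.00, H 8.00
Empirical formula: C3H8
Empirical-formula mass = 44.10 g/mol; 44 ÷ 44.10 ≈ 1, so the molecular formula is C3H8.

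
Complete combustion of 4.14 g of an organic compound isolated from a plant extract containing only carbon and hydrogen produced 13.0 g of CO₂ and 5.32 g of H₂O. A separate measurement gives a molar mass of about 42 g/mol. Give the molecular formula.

C3H6

mol C = 13.0 g CO₂ ÷ 44.009 g/mol = 0.2954 mol
mol H = 2 × 5.32 g H₂O ÷ 18.015 g/mol = 0.5906 mol
Divide by the smallest (0.2954 mol): C 1.000, H 1.999
Empirical formula: CH2
Empirical-formula mass = 14.03 g/mol; 42 ÷ 14.03 ≈ 3, so the molecular formula is C3H6.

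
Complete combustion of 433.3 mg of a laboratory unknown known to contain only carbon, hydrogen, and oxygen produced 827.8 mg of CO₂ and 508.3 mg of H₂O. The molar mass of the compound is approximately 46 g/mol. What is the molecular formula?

mol C = 0.8278 g CO₂ ÷ 44.009 g/mol = 0.018810 mol
mol H = 2 × 0.5083 g H₂O ÷ 18.015 g/mol = 0.056431 mol
mass O = 0.4333 − (0.22592 + 0.056882) = 0.15049 g → mol O = 0.15049 ÷ 15.999 = 0.0094064 mol
Divide by the smallest (0.0094064 mol): C 2.000, H 5.999, O 1.000
Empirical formula: C2H6O
Empirical-formula mass = 46.07 g/mol; 46 ÷ 46.07 ≈ 1, so the molecular formula is C2H6O.

C2H6O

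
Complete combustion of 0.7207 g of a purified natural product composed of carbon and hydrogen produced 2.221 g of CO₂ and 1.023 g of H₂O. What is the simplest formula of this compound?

C4H9

mol C = 2.221 g CO₂ ÷ 44.009 g/mol = 0.050467 mol
mol H = 2 × 1.023 g H₂O ÷ 18.015 g/mol = 0.11357 mol
Divide by the smallest (0.050467 mol): C 1.000, H 2.250
Multiplying each by 4 gives whole numbers: C 4.00, H 9.00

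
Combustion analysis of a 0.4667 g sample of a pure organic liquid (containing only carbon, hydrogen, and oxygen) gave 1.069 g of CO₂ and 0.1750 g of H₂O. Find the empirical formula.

C5H4O2

mol C = 1.069 g CO₂ ÷ 44.009 g/mol = 0.024290 mol
mol H = 2 × 0.1750 g H₂O ÷ 18.015 g/mol = 0.019428 mol
mass O = 0.4667 − (0.29175 + 0.019584) = 0.15536 g → mol O = 0.15536 ÷ 15.999 = 0.0097108 mol
Divide by the smallest (0.0097108 mol): C 2.501, H 2.001, O 1.000
Multiplying each by 2 gives whole numbers: C 5.00, H 4.00, O 2.00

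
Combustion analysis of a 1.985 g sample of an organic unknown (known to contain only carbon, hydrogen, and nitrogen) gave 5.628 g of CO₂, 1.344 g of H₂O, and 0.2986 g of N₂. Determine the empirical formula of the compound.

mol C = 5.628 g CO₂ ÷ 44.009 g/mol = 0.12788 mol
mol H = 2 × 1.344 g H₂O ÷ 18.015 g/mol = 0.14921 mol
mol N = 2 × 0.2986 g N₂ ÷ 28.014 g/mol = 0.021318 mol
Divide by the smallest (0.021318 mol): C 5.999, H 6.999, N 1.000

C6H7N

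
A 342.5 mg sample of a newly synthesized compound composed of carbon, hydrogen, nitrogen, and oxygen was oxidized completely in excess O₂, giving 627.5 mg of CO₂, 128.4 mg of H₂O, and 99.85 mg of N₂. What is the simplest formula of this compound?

mol C = 0.6275 g CO₂ ÷ 44.009 g/mol = 0.014258 mol
mol H = 2 × 0.1284 g H₂O ÷ 18.015 g/mol = 0.014255 mol
mol N = 2 × 0.09985 g N₂ ÷ 28.014 g/mol = 0.0071286 mol
mass O = 0.3425 − (0.17126 + 0.014369 + 0.099850) = 0.057023 g → mol O = 0.057023 ÷ 15.999 = 0.0035642 mol
Divide by the smallest (0.0035642 mol): C 4.001, H 3.999, N 2.000, O 1.000

C4H4N2O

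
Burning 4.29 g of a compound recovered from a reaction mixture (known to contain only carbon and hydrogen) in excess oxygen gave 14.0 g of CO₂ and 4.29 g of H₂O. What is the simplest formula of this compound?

C2H3

mol C = 14.0 g CO₂ ÷ 44.009 g/mol = 0.3181 mol
mol H = 2 × 4.29 g H₂O ÷ 18.015 g/mol = 0.4763 mol
Divide by the smallest (0.3181 mol): C 1.000, H 1.497
Multiplying each by 2 gives whole numbers: C 2.00, H 2.99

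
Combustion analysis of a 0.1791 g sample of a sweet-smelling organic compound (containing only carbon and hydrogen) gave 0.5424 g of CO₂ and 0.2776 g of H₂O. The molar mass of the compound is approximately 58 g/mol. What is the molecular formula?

C4H10

mol C = 0.5424 g CO₂ ÷ 44.009 g/mol = 0.012325 mol
mol H = 2 × 0.2776 g H₂O ÷ 18.015 g/mol = 0.030819 mol
Divide by the smallest (0.012325 mol): C 1.000, H 2.501
Multiplying each by 2 gives whole numbers: C 2.00, H 5.00
Empirical formula: C2H5
Empirical-formula mass = 29.06 g/mol; 58 ÷ 29.06 ≈ 2, so the molecular formula is C4H10.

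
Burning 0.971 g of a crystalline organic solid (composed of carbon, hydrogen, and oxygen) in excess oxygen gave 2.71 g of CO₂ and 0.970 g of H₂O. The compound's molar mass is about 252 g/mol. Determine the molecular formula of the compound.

mol C = 2.71 g CO₂ ÷ 44.009 g/mol = 0.06158 mol
mol H = 2 × 0.970 g H₂O ÷ 18.015 g/mol = 0.1077 mol
mass O = 0.971 − (0.7396 + 0.1085) = 0.1228 g → mol O = 0.1228 ÷ 15.999 = 0.007678 mol
Divide by the smallest (0.007678 mol): C 8.021, H 14.026, O 1.000
Empirical formula: C8H14O
Empirical-formula mass = 126.20 g/mol; 252 ÷ 126.20 ≈ 2, so the molecular formula is C16H28O2.

C16H28O2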